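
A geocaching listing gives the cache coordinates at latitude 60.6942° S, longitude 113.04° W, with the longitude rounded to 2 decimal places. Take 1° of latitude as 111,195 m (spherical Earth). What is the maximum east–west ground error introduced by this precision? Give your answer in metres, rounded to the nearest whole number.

272 metres

Rounding to 2 decimal places leaves the longitude within ±0.005° of the true value.
Parallels shrink by cos φ, so at 60.6942° a degree of longitude is 111195 × 0.4895 ≈ 54426.7 m.
Maximum E–W displacement: 0.005 × 54426.7 = 272.133 m.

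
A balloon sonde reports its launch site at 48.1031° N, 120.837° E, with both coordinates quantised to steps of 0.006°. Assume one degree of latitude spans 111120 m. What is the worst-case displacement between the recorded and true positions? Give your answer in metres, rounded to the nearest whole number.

401 metres

With a 0.006° grid the true value lies within half a step, ±0.006°/2 = ±0.003°, of the stored one.
North–south component: 0.003° × 111120 = 333.36 m.
East–west component at 48.1031°: 0.003° × 111120 × cos 48.1031° ≈ 0.003 × 74205.1 ≈ 222.615 m.
Combining orthogonally: (333.36² + 222.615²)^½ ≈ 400.857 m.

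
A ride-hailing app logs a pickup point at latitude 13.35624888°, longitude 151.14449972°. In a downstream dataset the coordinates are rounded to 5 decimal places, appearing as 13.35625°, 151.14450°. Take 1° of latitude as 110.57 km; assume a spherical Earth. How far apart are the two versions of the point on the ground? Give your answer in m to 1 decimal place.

The latitude changed by -0.00000112° and the longitude by -0.00000028°.
North–south shift: -0.00000112 × 110570 = -0.123838 m.
East–west at this latitude: -0.00000028° × 110570 × cos 13.3562° ≈ -0.00000028 × 107579 = -0.0301222 m.
Distance: √(0.123838² + 0.0301222²) ≈ 0.127449 m.

0.1 m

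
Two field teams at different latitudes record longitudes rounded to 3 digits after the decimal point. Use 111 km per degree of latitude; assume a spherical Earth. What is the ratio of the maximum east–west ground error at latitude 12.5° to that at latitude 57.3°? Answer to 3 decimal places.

1.807

Rounding to 3 decimal places leaves the longitude within ±0.0005° of the true value.
Error at 12.5° = 0.0005° × 111000 × cos 12.5° ≈ 55.5 × 0.9763 = 54.184 m.
At 57.3°: 0.0005° × 111000 × cos 57.3° = 0.0005 × 111000 × 0.5402 ≈ 29.983 m.
The ratio reduces to cos 12.5° / cos 57.3° = 0.9763/0.5402 ≈ 1.8072.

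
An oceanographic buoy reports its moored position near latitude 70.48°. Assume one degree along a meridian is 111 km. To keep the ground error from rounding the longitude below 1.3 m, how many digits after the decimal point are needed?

5

At 70.48° one degree of longitude covers 111000 × cos 70.48° ≈ 111000 × 0.3341 ≈ 37089.1 m.
N decimal places → at most half a unit in the last place, 0.5 × 10⁻ᴺ° = 37089.1/2 × 10⁻ᴺ m.
Need 0.5 × 37089.1 × 10⁻ᴺ ≤ 1.3 → 10⁻ᴺ ≤ 7.010e-05, so N ≥ 4.15.
At 4 places the error can reach 1.85 m, but 5 places keeps it to 0.185 m.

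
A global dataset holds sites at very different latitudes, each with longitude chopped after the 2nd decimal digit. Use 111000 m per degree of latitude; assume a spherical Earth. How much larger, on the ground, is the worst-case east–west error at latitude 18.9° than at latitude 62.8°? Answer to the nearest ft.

Truncating at 2 decimal places can drop up to a full unit in the last place, so the longitude may be off by as much as 0.01°.
Error at 18.9° = 0.01° × 111000 × cos 18.9° ≈ 1110 × 0.9461 = 1050.2 m.
At 62.8°: 0.01° × 111000 × cos 62.8° = 0.01 × 111000 × 0.4571 ≈ 507.38 m.
Difference: 1050.2 − 507.38 = 542.78 m.
Converting: 542.776 m × 3.2808 ft/m ≈ 1780.8 ft.

1781 ft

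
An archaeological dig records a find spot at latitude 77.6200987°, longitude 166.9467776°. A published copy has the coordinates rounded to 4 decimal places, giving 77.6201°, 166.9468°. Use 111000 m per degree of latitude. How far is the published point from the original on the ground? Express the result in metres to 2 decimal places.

0.55 metres

Δlat = 77.6200987 − 77.6201 = -0.0000013°; Δlon = 166.9467776 − 166.9468 = -0.0000224°.
North–south shift: -0.0000013 × 111000 = -0.1443 m.
E–W at 77.6201°: -0.0000224° × 111000 × cos 77.6201° = -0.0000224 × 111000 × 0.2144 ≈ -0.533066 m.
Combined displacement = (0.1443² + 0.533066²)^½ ≈ 0.552252 m.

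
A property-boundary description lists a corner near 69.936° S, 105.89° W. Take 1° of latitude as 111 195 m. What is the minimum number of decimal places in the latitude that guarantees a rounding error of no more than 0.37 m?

One degree of latitude covers 111195 m.
N decimal places → at most half a unit in the last place, 0.5 × 10⁻ᴺ° = 111195/2 × 10⁻ᴺ m.
Setting 55597.5 × 10⁻ᴺ ≤ 0.37 gives 10ᴺ ≥ 1.503e+05, i.e. N ≥ 5.18.
So 6 decimal places suffice (0.0556 m); 5 would allow up to 0.556 m.

6 decimal places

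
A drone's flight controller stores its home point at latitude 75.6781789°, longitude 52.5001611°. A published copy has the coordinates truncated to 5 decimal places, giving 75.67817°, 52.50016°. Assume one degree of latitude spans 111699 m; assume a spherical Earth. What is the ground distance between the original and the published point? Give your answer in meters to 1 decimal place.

Δlat = 75.6781789 − 75.67817 = +0.0000089°; Δlon = 52.5001611 − 52.50016 = +0.0000011°.
North–south shift: 0.0000089 × 111699 = 0.994121 m.
E–W at 75.6782°: 0.0000011° × 111699 × cos 75.6782° = 0.0000011 × 111699 × 0.2474 ≈ 0.0303939 m.
Distance: √(0.994121² + 0.0303939²) ≈ 0.994586 m.

1.0 meters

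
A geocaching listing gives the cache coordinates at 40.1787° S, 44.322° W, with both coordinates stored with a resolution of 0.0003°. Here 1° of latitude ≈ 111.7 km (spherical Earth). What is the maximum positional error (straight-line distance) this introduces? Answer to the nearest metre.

With a 0.0003° grid the true value lies within half a step, ±0.0003°/2 = ±0.00015°, of the stored one.
Latitude error → 0.00015 × 111700 = 16.755 m along the meridian.
Longitude error → 0.00015 × 111700 × cos 40.1787° = 0.00015 × 111700 × 0.7640 ≈ 12.8014 m.
Combining orthogonally: (16.755² + 12.8014²)^½ ≈ 21.0857 m.

21 metres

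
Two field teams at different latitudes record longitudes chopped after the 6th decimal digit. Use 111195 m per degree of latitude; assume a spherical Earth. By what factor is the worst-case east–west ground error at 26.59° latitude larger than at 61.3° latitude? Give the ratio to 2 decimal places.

1.86

Truncating at 6 decimal places can drop up to a full unit in the last place, so the longitude may be off by as much as 1e-06°.
Error at 26.59° = 1e-06° × 111195 × cos 26.59° ≈ 0.11119 × 0.8942 = 0.099434 m.
Error at 61.3° = 1e-06° × 111195 × cos 61.3° ≈ 0.11119 × 0.4802 = 0.053398 m.
The ratio reduces to cos 26.59° / cos 61.3° = 0.8942/0.4802 ≈ 1.8621.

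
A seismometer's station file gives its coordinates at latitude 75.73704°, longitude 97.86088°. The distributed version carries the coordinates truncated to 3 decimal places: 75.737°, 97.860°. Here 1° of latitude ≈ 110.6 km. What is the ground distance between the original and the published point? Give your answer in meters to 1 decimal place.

Δlat = 75.73704 − 75.737 = +0.00004°; Δlon = 97.86088 − 97.860 = +0.00088°.
N–S: 0.00004° × 110600 m/° = 4.424 m.
E–W at 75.737°: 0.00088° × 110600 × cos 75.737° = 0.00088 × 110600 × 0.2464 ≈ 23.979 m.
Hypotenuse of the two orthogonal shifts: √(4.424² + 23.979²) = 24.3837 m.

24.4 meters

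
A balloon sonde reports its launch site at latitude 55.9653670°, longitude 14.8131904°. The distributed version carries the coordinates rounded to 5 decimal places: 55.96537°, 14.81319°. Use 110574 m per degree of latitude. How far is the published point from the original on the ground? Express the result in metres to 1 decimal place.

0.3 metres

The latitude changed by -0.0000030° and the longitude by +0.0000004°.
N–S: -0.0000030° × 110574 m/° = -0.331722 m.
East–west at this latitude: 0.0000004° × 110574 × cos 55.9654° ≈ 0.0000004 × 61887.6 = 0.024755 m.
Combined displacement = (0.331722² + 0.024755²)^½ ≈ 0.332644 m.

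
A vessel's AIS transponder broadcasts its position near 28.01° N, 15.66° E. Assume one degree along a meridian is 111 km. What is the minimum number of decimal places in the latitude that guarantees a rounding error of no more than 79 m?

One degree of latitude covers 111000 m.
Rounding to N decimal places gives at most 0.5 × 10⁻ᴺ degrees of error, i.e. 0.5 × 10⁻ᴺ × 111000 m.
Need 0.5 × 111000 × 10⁻ᴺ ≤ 79 → 10⁻ᴺ ≤ 1.423e-03, so N ≥ 2.85.
At 2 places the error can reach 555 m, but 3 places keeps it to 55.5 m.

3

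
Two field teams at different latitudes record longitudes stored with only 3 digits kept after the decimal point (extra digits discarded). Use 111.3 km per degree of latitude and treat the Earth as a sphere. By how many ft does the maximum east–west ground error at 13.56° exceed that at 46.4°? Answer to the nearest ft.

103 ft

Truncating at 3 decimal places can drop up to a full unit in the last place, so the longitude may be off by as much as 0.001°.
At 13.56°: 0.001° × 111300 × cos 13.56° = 0.001 × 111300 × 0.9721 ≈ 108.2 m.
At 46.4°: 0.001° × 111300 × cos 46.4° = 0.001 × 111300 × 0.6896 ≈ 76.755 m.
Difference: 108.2 − 76.755 = 31.443 m.
Converting: 31.4428 m × 3.2808 ft/m ≈ 103.16 ft.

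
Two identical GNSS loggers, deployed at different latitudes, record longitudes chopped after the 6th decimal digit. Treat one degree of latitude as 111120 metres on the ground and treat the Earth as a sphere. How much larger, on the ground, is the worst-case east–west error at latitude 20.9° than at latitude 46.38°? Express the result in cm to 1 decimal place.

Truncating at 6 decimal places can drop up to a full unit in the last place, so the longitude may be off by as much as 1e-06°.
At 20.9°: 1e-06° × 111120 × cos 20.9° = 1e-06 × 111120 × 0.9342 ≈ 0.10381 m.
Error at 46.38° = 1e-06° × 111120 × cos 46.38° ≈ 0.11112 × 0.6899 = 0.076659 m.
Difference: 0.10381 − 0.076659 = 0.02715 m.
That is 0.0271502 m = 2.715 cm.

2.7 cm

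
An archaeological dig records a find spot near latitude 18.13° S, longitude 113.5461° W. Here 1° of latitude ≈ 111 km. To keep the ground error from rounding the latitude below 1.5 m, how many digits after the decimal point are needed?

One degree of latitude covers 111000 m.
With N decimal places the half-ulp bound is 0.5·10⁻ᴺ°, or 0.5·10⁻ᴺ × 111000 m on the ground.
Setting 55500 × 10⁻ᴺ ≤ 1.5 gives 10ᴺ ≥ 3.7e+04, i.e. N ≥ 4.57.
N = 4 would give 5.55 m (too coarse); N = 5 gives 0.555 m ≤ 1.5 m.

5 decimal places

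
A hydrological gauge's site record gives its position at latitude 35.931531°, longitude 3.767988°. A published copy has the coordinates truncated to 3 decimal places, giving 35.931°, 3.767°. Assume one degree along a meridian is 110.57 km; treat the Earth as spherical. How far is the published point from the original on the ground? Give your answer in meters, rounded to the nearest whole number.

The latitude changed by +0.000531° and the longitude by +0.000988°.
North–south shift: 0.000531 × 110570 = 58.7127 m.
E–W at 35.931°: 0.000988° × 110570 × cos 35.931° = 0.000988 × 110570 × 0.8097 ≈ 88.4568 m.
Combined displacement = (58.7127² + 88.4568²)^½ ≈ 106.169 m.

106 meters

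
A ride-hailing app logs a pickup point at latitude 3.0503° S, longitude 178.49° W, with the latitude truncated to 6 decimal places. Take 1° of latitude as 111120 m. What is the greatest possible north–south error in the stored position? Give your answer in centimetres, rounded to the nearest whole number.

11 centimetres

Truncating at 6 decimal places can drop up to a full unit in the last place, so the latitude may be off by as much as 1e-06°.
North–south distance: 1e-06° × 111120 m/° = 0.11112 m.
That is 0.11112 m = 11.112 cm.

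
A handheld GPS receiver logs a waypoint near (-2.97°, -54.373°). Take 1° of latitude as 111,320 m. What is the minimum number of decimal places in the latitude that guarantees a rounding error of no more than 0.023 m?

One degree of latitude covers 111320 m.
With N decimal places the half-ulp bound is 0.5·10⁻ᴺ°, or 0.5·10⁻ᴺ × 111320 m on the ground.
Setting 55660 × 10⁻ᴺ ≤ 0.023 gives 10ᴺ ≥ 2.42e+06, i.e. N ≥ 6.38.
N = 6 would give 0.0557 m (too coarse); N = 7 gives 0.00557 m ≤ 0.023 m.

7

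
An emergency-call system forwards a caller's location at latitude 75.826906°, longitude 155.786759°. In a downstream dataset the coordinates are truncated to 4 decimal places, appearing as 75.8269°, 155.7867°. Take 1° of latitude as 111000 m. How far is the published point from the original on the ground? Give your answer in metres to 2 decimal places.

Δlat = 75.826906 − 75.8269 = +0.000006°; Δlon = 155.786759 − 155.7867 = +0.000059°.
N–S: 0.000006° × 111000 m/° = 0.666 m.
East–west at this latitude: 0.000059° × 111000 × cos 75.8269° ≈ 0.000059 × 27178.6 = 1.60354 m.
Distance: √(0.666² + 1.60354²) ≈ 1.73634 m.

1.74 metres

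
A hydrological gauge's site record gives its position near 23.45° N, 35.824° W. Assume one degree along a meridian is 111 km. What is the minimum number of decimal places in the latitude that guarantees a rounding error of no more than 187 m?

One degree of latitude covers 111000 m.
Rounding to N decimal places gives at most 0.5 × 10⁻ᴺ degrees of error, i.e. 0.5 × 10⁻ᴺ × 111000 m.
Setting 55500 × 10⁻ᴺ ≤ 187 gives 10ᴺ ≥ 296.8, i.e. N ≥ 2.47.
So 3 decimal places suffice (55.5 m); 2 would allow up to 555 m.

3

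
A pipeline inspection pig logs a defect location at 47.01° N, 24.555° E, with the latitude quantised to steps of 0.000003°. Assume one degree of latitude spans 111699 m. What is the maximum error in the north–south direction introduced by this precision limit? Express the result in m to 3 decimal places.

With a 0.000003° grid the true value lies within half a step, ±0.000003°/2 = ±1.5e-06°, of the stored one.
So the N–S error is at most 1.5e-06 × 111699 = 0.167549 m.

0.168 m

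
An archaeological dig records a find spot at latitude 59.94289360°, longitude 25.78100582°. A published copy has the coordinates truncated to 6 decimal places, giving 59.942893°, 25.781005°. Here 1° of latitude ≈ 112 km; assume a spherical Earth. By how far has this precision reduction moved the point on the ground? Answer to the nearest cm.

The latitude changed by +0.00000060° and the longitude by +0.00000082°.
North–south shift: 0.00000060 × 112000 = 0.0672 m.
E–W at 59.9429°: 0.00000082° × 112000 × cos 59.9429° = 0.00000082 × 112000 × 0.5009 ≈ 0.0459993 m.
Distance: √(0.0672² + 0.0459993²) ≈ 0.0814357 m.
That is 0.0814357 m = 8.1436 cm.

8 cm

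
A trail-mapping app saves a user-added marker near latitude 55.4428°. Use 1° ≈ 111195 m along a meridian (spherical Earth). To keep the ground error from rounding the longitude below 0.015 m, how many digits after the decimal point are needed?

At 55.4428° one degree of longitude covers 111195 × cos 55.4428° ≈ 111195 × 0.5672 ≈ 63073 m.
N decimal places → at most half a unit in the last place, 0.5 × 10⁻ᴺ° = 63073/2 × 10⁻ᴺ m.
Setting 31536.5 × 10⁻ᴺ ≤ 0.015 gives 10ᴺ ≥ 2.102e+06, i.e. N ≥ 6.32.
So 7 decimal places suffice (0.00315 m); 6 would allow up to 0.0315 m.

7 decimal places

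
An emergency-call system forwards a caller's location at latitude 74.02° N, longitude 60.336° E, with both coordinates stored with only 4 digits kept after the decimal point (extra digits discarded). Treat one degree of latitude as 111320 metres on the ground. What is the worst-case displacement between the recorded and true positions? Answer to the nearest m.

Truncating at 4 decimal places can drop up to a full unit in the last place, so each coordinate may be off by as much as 0.0001°.
N–S: 0.0001° × 111320 m/° = 11.132 m.
Longitude error → 0.0001 × 111320 × cos 74.02° = 0.0001 × 111320 × 0.2753 ≈ 3.06466 m.
Combining orthogonally: (11.132² + 3.06466²)^½ ≈ 11.5461 m.

12 m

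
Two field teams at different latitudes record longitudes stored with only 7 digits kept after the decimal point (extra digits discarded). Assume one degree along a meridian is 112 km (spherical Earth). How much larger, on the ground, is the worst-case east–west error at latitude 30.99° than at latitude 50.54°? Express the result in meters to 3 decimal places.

0.002 meters

Truncating at 7 decimal places can drop up to a full unit in the last place, so the longitude may be off by as much as 1e-07°.
Error at 30.99° = 1e-07° × 112000 × cos 30.99° ≈ 0.0112 × 0.8573 = 0.0096013 m.
At 50.54°: 1e-07° × 112000 × cos 50.54° = 1e-07 × 112000 × 0.6355 ≈ 0.007118 m.
So the lower-latitude error exceeds the higher by 0.0096013 − 0.007118 = 0.0024832 m.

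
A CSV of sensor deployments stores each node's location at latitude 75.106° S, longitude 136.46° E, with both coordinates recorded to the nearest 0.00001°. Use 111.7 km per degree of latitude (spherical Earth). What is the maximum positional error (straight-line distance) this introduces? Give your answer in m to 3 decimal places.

0.577 m

Rounding to 5 decimal places leaves each coordinate within ±5e-06° of the true value.
Latitude error → 5e-06 × 111700 = 0.5585 m along the meridian.
E–W at 75.106°: 5e-06° × 111700 × cos 75.106° = 5e-06 × 111700 × 0.2570 ≈ 0.143552 m.
Combining orthogonally: (0.5585² + 0.143552²)^½ ≈ 0.576654 m.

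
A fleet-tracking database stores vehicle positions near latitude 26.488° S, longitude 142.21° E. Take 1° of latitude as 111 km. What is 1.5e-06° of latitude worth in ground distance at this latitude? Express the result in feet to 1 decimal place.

0.5 feet

1.5e-06° × 111000 m/° = 0.1665 m.
In feet: 0.1665 m ÷ 0.3048 ≈ 0.54626 ft.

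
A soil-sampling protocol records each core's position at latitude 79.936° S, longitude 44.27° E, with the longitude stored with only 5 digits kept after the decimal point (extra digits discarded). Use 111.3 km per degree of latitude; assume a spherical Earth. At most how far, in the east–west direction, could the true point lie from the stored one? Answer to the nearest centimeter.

19 centimeters

Truncating at 5 decimal places can drop up to a full unit in the last place, so the longitude may be off by as much as 1e-05°.
Parallels shrink by cos φ, so at 79.936° a degree of longitude is 111300 × 0.1747 ≈ 19449.5 m.
East–west error: 1e-05° × 19449.5 m/° ≈ 0.194495 m.
That is 0.194495 m = 19.449 cm.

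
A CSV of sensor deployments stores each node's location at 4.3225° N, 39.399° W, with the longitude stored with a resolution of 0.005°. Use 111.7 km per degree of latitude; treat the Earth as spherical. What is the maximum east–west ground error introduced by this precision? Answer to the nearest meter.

278 meters

With a 0.005° grid the true value lies within half a step, ±0.005°/2 = ±0.0025°, of the stored one.
Parallels shrink by cos φ, so at 4.3225° a degree of longitude is 111700 × 0.9972 ≈ 111382 m.
Maximum E–W displacement: 0.0025 × 111382 = 278.456 m.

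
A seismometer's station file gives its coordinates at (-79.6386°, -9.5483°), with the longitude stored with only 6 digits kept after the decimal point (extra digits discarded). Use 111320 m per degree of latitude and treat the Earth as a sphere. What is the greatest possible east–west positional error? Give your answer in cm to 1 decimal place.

Truncating at 6 decimal places can drop up to a full unit in the last place, so the longitude may be off by as much as 1e-06°.
Parallels shrink by cos φ, so at 79.6386° a degree of longitude is 111320 × 0.1799 ≈ 20021.6 m.
So at most 1e-06° × 20021.6 ≈ 0.0200216 m east–west.
That is 0.0200216 m = 2.0022 cm.

2.0 cm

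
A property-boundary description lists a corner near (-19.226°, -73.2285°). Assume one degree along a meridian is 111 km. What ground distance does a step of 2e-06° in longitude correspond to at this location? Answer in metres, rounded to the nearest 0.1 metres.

0.2 metres

At 19.226° a degree of longitude is 111000 × cos 19.226° ≈ 104809 m, so 2e-06° corresponds to 0.209618 m.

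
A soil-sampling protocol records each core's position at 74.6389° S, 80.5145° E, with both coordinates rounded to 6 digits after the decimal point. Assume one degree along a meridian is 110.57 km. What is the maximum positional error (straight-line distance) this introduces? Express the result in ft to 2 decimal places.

0.19 ft

Rounding to 6 decimal places leaves each coordinate within ±5e-07° of the true value.
Latitude error → 5e-07 × 110570 = 0.055285 m along the meridian.
E–W at 74.6389°: 5e-07° × 110570 × cos 74.6389° = 5e-07 × 110570 × 0.2649 ≈ 0.0146451 m.
Combining orthogonally: (0.055285² + 0.0146451²)^½ ≈ 0.0571919 m.
In feet: 0.0571919 m ÷ 0.3048 ≈ 0.18764 ft.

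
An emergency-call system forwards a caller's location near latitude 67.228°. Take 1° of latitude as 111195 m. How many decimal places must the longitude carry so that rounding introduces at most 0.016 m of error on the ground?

7

At 67.228° one degree of longitude covers 111195 × cos 67.228° ≈ 111195 × 0.3871 ≈ 43039.7 m.
Rounding to N decimal places gives at most 0.5 × 10⁻ᴺ degrees of error, i.e. 0.5 × 10⁻ᴺ × 43039.7 m.
Need 0.5 × 43039.7 × 10⁻ᴺ ≤ 0.016 → 10⁻ᴺ ≤ 7.435e-07, so N ≥ 6.13.
At 6 places the error can reach 0.0215 m, but 7 places keeps it to 0.00215 m.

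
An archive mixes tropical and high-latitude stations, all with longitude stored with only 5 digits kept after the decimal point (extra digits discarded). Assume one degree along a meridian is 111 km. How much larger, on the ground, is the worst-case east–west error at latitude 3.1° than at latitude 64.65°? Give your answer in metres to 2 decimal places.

Truncating at 5 decimal places can drop up to a full unit in the last place, so the longitude may be off by as much as 1e-05°.
At 3.1°: 1e-05° × 111000 × cos 3.1° = 1e-05 × 111000 × 0.9985 ≈ 1.1084 m.
Error at 64.65° = 1e-05° × 111000 × cos 64.65° ≈ 1.11 × 0.4281 = 0.47524 m.
Difference: 1.1084 − 0.47524 = 0.63313 m.

0.63 metres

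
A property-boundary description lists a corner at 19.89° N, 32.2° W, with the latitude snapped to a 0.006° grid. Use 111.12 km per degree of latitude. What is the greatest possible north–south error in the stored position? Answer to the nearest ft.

1094 ft

With a 0.006° grid the true value lies within half a step, ±0.006°/2 = ±0.003°, of the stored one.
So the N–S error is at most 0.003 × 111120 = 333.36 m.
Converting: 333.36 m × 3.2808 ft/m ≈ 1093.7 ft.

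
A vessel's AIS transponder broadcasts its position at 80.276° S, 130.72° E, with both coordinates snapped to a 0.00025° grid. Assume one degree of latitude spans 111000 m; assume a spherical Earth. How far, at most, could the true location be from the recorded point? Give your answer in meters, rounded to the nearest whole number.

14 meters

With a 0.00025° grid the true value lies within half a step, ±0.00025°/2 = ±0.000125°, of the stored one.
North–south component: 0.000125° × 111000 = 13.875 m.
E–W at 80.276°: 0.000125° × 111000 × cos 80.276° = 0.000125 × 111000 × 0.1689 ≈ 2.34352 m.
The two errors are perpendicular, so the maximum displacement is √(13.875² + 2.34352²) ≈ 14.0715 m.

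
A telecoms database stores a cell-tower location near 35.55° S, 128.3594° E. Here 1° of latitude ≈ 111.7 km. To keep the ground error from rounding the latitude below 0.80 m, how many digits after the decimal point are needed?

One degree of latitude covers 111700 m.
N decimal places → at most half a unit in the last place, 0.5 × 10⁻ᴺ° = 111700/2 × 10⁻ᴺ m.
Setting 55850 × 10⁻ᴺ ≤ 0.80 gives 10ᴺ ≥ 6.981e+04, i.e. N ≥ 4.84.
At 4 places the error can reach 5.58 m, but 5 places keeps it to 0.558 m.

5 decimal places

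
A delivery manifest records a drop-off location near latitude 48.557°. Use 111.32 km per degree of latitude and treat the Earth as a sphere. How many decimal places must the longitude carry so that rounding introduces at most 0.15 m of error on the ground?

6 decimal places

At 48.557° one degree of longitude covers 111320 × cos 48.557° ≈ 111320 × 0.6619 ≈ 73679.9 m.
Rounding to N decimal places gives at most 0.5 × 10⁻ᴺ degrees of error, i.e. 0.5 × 10⁻ᴺ × 73679.9 m.
Need 0.5 × 73679.9 × 10⁻ᴺ ≤ 0.15 → 10⁻ᴺ ≤ 4.072e-06, so N ≥ 5.39.
So 6 decimal places suffice (0.0368 m); 5 would allow up to 0.368 m.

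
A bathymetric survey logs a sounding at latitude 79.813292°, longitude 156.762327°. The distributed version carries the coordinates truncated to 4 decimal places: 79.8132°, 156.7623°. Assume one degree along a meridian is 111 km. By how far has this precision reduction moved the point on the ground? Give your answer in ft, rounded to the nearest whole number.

34 ft

The latitude changed by +0.000092° and the longitude by +0.000027°.
North–south shift: 0.000092 × 111000 = 10.212 m.
E–W at 79.8132°: 0.000027° × 111000 × cos 79.8132° = 0.000027 × 111000 × 0.1769 ≈ 0.530043 m.
Hypotenuse of the two orthogonal shifts: √(10.212² + 0.530043²) = 10.2257 m.
In feet: 10.2257 m ÷ 0.3048 ≈ 33.549 ft.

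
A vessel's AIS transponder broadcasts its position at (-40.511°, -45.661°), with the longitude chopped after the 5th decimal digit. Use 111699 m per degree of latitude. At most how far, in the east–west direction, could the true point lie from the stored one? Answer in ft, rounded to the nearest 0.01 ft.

Truncating at 5 decimal places can drop up to a full unit in the last place, so the longitude may be off by as much as 1e-05°.
Parallels shrink by cos φ, so at 40.511° a degree of longitude is 111699 × 0.7603 ≈ 84922.7 m.
East–west error: 1e-05° × 84922.7 m/° ≈ 0.849227 m.
Converting: 0.849227 m × 3.2808 ft/m ≈ 2.7862 ft.

2.79 ft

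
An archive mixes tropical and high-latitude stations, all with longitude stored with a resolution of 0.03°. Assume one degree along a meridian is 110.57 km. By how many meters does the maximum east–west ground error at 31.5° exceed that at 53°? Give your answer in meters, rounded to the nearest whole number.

416 meters

With a 0.03° grid the true value lies within half a step, ±0.03°/2 = ±0.015°, of the stored one.
At 31.5°: 0.015° × 110570 × cos 31.5° = 0.015 × 110570 × 0.8526 ≈ 1414.1 m.
At 53°: 0.015° × 110570 × cos 53° = 0.015 × 110570 × 0.6018 ≈ 998.14 m.
Difference: 1414.1 − 998.14 = 416.01 m.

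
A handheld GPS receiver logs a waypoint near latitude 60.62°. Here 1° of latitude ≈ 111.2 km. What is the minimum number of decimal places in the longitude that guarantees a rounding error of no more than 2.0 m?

At 60.62° one degree of longitude covers 111200 × cos 60.62° ≈ 111200 × 0.4906 ≈ 54554.7 m.
Rounding to N decimal places gives at most 0.5 × 10⁻ᴺ degrees of error, i.e. 0.5 × 10⁻ᴺ × 54554.7 m.
Need 0.5 × 54554.7 × 10⁻ᴺ ≤ 2.0 → 10⁻ᴺ ≤ 7.332e-05, so N ≥ 4.13.
N = 4 would give 2.73 m (too coarse); N = 5 gives 0.273 m ≤ 2.0 m.

5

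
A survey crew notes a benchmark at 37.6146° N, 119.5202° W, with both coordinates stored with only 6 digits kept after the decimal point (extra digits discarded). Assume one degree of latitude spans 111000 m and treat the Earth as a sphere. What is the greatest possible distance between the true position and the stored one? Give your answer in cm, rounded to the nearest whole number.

14 cm

Truncating at 6 decimal places can drop up to a full unit in the last place, so each coordinate may be off by as much as 1e-06°.
North–south component: 1e-06° × 111000 = 0.111 m.
East–west component at 37.6146°: 1e-06° × 111000 × cos 37.6146° ≈ 1e-06 × 87926.9 ≈ 0.0879269 m.
The two errors are perpendicular, so the maximum displacement is √(0.111² + 0.0879269²) ≈ 0.141606 m.
That is 0.141606 m = 14.161 cm.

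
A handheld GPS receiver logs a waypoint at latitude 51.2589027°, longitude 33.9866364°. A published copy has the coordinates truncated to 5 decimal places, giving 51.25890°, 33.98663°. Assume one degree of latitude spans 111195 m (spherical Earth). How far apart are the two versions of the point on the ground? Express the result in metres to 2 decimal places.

Δlat = 51.2589027 − 51.25890 = +0.0000027°; Δlon = 33.9866364 − 33.98663 = +0.0000064°.
North–south shift: 0.0000027 × 111195 = 0.300227 m.
E–W at 51.2589°: 0.0000064° × 111195 × cos 51.2589° = 0.0000064 × 111195 × 0.6258 ≈ 0.445351 m.
Combined displacement = (0.300227² + 0.445351²)^½ ≈ 0.537097 m.

0.54 metres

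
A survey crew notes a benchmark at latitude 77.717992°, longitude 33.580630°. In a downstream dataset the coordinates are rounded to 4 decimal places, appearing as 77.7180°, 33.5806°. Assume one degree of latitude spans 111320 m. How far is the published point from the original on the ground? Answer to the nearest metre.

Δlat = 77.717992 − 77.7180 = -0.000008°; Δlon = 33.580630 − 33.5806 = +0.000030°.
N–S: -0.000008° × 111320 m/° = -0.89056 m.
E–W at 77.718°: 0.000030° × 111320 × cos 77.718° = 0.000030 × 111320 × 0.2127 ≈ 0.710411 m.
Hypotenuse of the two orthogonal shifts: √(0.89056² + 0.710411²) = 1.1392 m.

1 metres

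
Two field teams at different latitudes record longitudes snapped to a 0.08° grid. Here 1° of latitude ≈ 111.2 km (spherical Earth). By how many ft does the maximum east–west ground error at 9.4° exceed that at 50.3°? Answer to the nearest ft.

With a 0.08° grid the true value lies within half a step, ±0.08°/2 = ±0.04°, of the stored one.
Error at 9.4° = 0.04° × 111200 × cos 9.4° ≈ 4448 × 0.9866 = 4388.3 m.
At 50.3°: 0.04° × 111200 × cos 50.3° = 0.04 × 111200 × 0.6388 ≈ 2841.2 m.
So the lower-latitude error exceeds the higher by 4388.3 − 2841.2 = 1547 m.
In feet: 1547.03 m ÷ 0.3048 ≈ 5075.6 ft.

5076 ft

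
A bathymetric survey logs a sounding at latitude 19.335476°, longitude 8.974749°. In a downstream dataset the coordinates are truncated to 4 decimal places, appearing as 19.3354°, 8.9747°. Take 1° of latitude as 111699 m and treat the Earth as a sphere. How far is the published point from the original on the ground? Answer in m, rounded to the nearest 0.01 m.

9.94 m

The latitude changed by +0.000076° and the longitude by +0.000049°.
North–south shift: 0.000076 × 111699 = 8.48912 m.
East–west at this latitude: 0.000049° × 111699 × cos 19.3354° ≈ 0.000049 × 105399 = 5.16454 m.
Distance: √(8.48912² + 5.16454²) ≈ 9.93668 m.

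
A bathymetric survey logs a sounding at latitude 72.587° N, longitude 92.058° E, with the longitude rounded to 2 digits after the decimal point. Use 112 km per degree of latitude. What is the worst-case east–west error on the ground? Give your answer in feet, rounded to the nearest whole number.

550 feet

Rounding to 2 decimal places leaves the longitude within ±0.005° of the true value.
One degree of longitude at 72.587° is 112000 × cos 72.587° ≈ 112000 × 0.2993 = 33516.8 m.
Maximum E–W displacement: 0.005 × 33516.8 = 167.584 m.
Converting: 167.584 m × 3.2808 ft/m ≈ 549.82 ft.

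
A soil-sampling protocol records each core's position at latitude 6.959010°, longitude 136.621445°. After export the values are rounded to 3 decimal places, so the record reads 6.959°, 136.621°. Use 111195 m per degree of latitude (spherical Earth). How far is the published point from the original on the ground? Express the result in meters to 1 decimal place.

49.1 meters

The latitude changed by +0.000010° and the longitude by +0.000445°.
North–south shift: 0.000010 × 111195 = 1.11195 m.
E–W at 6.959°: 0.000445° × 111195 × cos 6.959° = 0.000445 × 111195 × 0.9926 ≈ 49.1172 m.
Combined displacement = (1.11195² + 49.1172²)^½ ≈ 49.1298 m.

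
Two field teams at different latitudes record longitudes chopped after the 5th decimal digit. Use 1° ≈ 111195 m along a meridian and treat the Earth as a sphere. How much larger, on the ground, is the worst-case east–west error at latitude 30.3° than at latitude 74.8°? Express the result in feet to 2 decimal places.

Truncating at 5 decimal places can drop up to a full unit in the last place, so the longitude may be off by as much as 1e-05°.
Error at 30.3° = 1e-05° × 111195 × cos 30.3° ≈ 1.1119 × 0.8634 = 0.96005 m.
Error at 74.8° = 1e-05° × 111195 × cos 74.8° ≈ 1.1119 × 0.2622 = 0.29154 m.
So the lower-latitude error exceeds the higher by 0.96005 − 0.29154 = 0.66851 m.
In feet: 0.668511 m ÷ 0.3048 ≈ 2.1933 ft.

2.19 feet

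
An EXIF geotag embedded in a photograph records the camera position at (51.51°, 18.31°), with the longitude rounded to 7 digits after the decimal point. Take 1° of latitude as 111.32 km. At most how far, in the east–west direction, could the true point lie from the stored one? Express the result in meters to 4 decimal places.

0.0035 meters

Rounding to 7 decimal places leaves the longitude within ±5e-08° of the true value.
One degree of longitude at 51.51° is 111320 × cos 51.51° ≈ 111320 × 0.6224 = 69283.1 m.
East–west error: 5e-08° × 69283.1 m/° ≈ 0.00346416 m.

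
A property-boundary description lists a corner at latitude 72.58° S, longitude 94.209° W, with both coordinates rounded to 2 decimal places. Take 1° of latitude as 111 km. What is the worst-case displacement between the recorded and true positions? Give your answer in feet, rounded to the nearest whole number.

Rounding to 2 decimal places leaves each coordinate within ±0.005° of the true value.
Latitude error → 0.005 × 111000 = 555 m along the meridian.
E–W at 72.58°: 0.005° × 111000 × cos 72.58° = 0.005 × 111000 × 0.2994 ≈ 166.152 m.
Combining orthogonally: (555² + 166.152²)^½ ≈ 579.337 m.
Converting: 579.337 m × 3.2808 ft/m ≈ 1900.7 ft.

1901 feet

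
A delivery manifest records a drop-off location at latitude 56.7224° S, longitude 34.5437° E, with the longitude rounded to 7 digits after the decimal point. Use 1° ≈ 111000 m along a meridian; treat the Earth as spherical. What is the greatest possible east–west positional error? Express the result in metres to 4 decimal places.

0.0030 metres

Rounding to 7 decimal places leaves the longitude within ±5e-08° of the true value.
Parallels shrink by cos φ, so at 56.7224° a degree of longitude is 111000 × 0.5487 ≈ 60905.3 m.
Maximum E–W displacement: 5e-08 × 60905.3 = 0.00304526 m.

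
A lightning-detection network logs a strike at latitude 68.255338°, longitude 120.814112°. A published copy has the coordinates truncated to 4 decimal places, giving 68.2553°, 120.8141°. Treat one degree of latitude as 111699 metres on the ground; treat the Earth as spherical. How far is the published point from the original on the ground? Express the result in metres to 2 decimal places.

4.27 metres

The latitude changed by +0.000038° and the longitude by +0.000012°.
N–S: 0.000038° × 111699 m/° = 4.24456 m.
E–W at 68.2553°: 0.000012° × 111699 × cos 68.2553° = 0.000012 × 111699 × 0.3705 ≈ 0.496576 m.
Combined displacement = (4.24456² + 0.496576²)^½ ≈ 4.27351 m.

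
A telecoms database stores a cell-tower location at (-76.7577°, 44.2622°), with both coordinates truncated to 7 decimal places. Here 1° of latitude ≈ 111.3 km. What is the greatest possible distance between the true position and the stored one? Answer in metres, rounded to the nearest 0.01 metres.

Truncating at 7 decimal places can drop up to a full unit in the last place, so each coordinate may be off by as much as 1e-07°.
North–south component: 1e-07° × 111300 = 0.01113 m.
East–west component at 76.7577°: 1e-07° × 111300 × cos 76.7577° ≈ 1e-07 × 25495.4 ≈ 0.00254954 m.
Worst case both components are at the extreme and orthogonal: √(0.01113² + 0.00254954²) ≈ 0.0114183 m.

0.01 metres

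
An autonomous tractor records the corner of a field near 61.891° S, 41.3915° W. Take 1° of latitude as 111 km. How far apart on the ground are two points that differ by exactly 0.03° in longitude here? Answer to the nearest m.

At 61.891° a degree of longitude is 111000 × cos 61.891° ≈ 52297.7 m, so 0.03° corresponds to 1568.93 m.

1569 m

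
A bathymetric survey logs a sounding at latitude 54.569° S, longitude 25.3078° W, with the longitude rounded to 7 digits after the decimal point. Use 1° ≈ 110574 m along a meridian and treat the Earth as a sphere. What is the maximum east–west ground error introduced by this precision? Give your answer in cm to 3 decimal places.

Rounding to 7 decimal places leaves the longitude within ±5e-08° of the true value.
Parallels shrink by cos φ, so at 54.569° a degree of longitude is 110574 × 0.5797 ≈ 64102.2 m.
So at most 5e-08° × 64102.2 ≈ 0.00320511 m east–west.
That is 0.00320511 m = 0.32051 cm.

0.321 cm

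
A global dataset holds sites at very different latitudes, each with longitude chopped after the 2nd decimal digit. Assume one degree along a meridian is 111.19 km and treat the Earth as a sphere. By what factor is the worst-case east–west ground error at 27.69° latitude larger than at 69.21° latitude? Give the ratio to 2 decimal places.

Truncating at 2 decimal places can drop up to a full unit in the last place, so the longitude may be off by as much as 0.01°.
At 27.69°: 0.01° × 111190 × cos 27.69° = 0.01 × 111190 × 0.8855 ≈ 984.56 m.
Error at 69.21° = 0.01° × 111190 × cos 69.21° ≈ 1111.9 × 0.3549 = 394.66 m.
The ratio reduces to cos 27.69° / cos 69.21° = 0.8855/0.3549 ≈ 2.4947.

2.49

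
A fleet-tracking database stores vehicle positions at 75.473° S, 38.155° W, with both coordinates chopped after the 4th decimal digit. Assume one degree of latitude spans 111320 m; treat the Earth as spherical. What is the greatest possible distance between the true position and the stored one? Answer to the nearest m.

Truncating at 4 decimal places can drop up to a full unit in the last place, so each coordinate may be off by as much as 0.0001°.
Latitude error → 0.0001 × 111320 = 11.132 m along the meridian.
E–W at 75.473°: 0.0001° × 111320 × cos 75.473° = 0.0001 × 111320 × 0.2508 ≈ 2.79231 m.
Combining orthogonally: (11.132² + 2.79231²)^½ ≈ 11.4769 m.

11 m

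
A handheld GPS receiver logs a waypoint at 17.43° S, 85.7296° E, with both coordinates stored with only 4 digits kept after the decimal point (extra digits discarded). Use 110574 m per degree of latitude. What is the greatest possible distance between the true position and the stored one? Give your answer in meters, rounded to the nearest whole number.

Truncating at 4 decimal places can drop up to a full unit in the last place, so each coordinate may be off by as much as 0.0001°.
North–south component: 0.0001° × 110574 = 11.0574 m.
East–west component at 17.43°: 0.0001° × 110574 × cos 17.43° ≈ 0.0001 × 105497 ≈ 10.5497 m.
Combining orthogonally: (11.0574² + 10.5497²)^½ ≈ 15.2827 m.

15 meters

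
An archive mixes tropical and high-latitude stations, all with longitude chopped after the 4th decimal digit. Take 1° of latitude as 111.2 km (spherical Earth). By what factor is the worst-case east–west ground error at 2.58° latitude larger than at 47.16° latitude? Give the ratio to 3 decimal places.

Truncating at 4 decimal places can drop up to a full unit in the last place, so the longitude may be off by as much as 0.0001°.
At 2.58°: 0.0001° × 111200 × cos 2.58° = 0.0001 × 111200 × 0.9990 ≈ 11.109 m.
At 47.16°: 0.0001° × 111200 × cos 47.16° = 0.0001 × 111200 × 0.6800 ≈ 7.5611 m.
Ratio: 11.109 / 7.5611 = cos 2.58° / cos 47.16° ≈ 1.4692.

1.469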